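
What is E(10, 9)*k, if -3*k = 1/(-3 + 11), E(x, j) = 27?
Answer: -9/8 ≈ -1.1250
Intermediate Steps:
k = -1/24 (k = -1/(3*(-3 + 11)) = -⅓/8 = -⅓*⅛ = -1/24 ≈ -0.041667)
E(10, 9)*k = 27*(-1/24) = -9/8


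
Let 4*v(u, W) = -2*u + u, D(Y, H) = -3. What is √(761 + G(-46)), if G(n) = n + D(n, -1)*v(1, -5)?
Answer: √2863/2 ≈ 26.754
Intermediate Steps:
v(u, W) = -u/4 (v(u, W) = (-2*u + u)/4 = (-u)/4 = -u/4)
G(n) = ¾ + n (G(n) = n - (-3)/4 = n - 3*(-¼) = n + ¾ = ¾ + n)
√(761 + G(-46)) = √(761 + (¾ - 46)) = √(761 - 181/4) = √(2863/4) = √2863/2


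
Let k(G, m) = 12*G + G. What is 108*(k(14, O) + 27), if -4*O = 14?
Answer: 22572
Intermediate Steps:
O = -7/2 (O = -1/4*14 = -7/2 ≈ -3.5000)
k(G, m) = 13*G
108*(k(14, O) + 27) = 108*(13*14 + 27) = 108*(182 + 27) = 108*209 = 22572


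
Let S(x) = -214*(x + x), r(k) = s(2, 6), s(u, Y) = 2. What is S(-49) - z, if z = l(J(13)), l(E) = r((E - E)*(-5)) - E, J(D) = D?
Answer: 20983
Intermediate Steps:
r(k) = 2
S(x) = -428*x
l(E) = 2 - E
z = -11 (z = 2 - 1*13 = 2 - 13 = -11)
S(-49) - z = -428*(-49) - 1*(-11) = 20972 + 11 = 20983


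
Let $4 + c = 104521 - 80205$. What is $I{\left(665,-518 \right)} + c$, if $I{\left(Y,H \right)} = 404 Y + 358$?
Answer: $293330$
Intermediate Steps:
$c = 24312$ ($c = -4 + \left(104521 - 80205\right) = -4 + 24316 = 24312$)
$I{\left(Y,H \right)} = 358 + 404 Y$
$I{\left(665,-518 \right)} + c = \left(358 + 404 \cdot 665\right) + 24312 = \left(358 + 268660\right) + 24312 = 269018 + 24312 = 293330$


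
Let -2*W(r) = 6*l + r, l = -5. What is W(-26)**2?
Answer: 784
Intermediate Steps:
W(r) = 15 - r/2 (W(r) = -(6*(-5) + r)/2 = -(-30 + r)/2 = 15 - r/2)
W(-26)**2 = (15 - 1/2*(-26))**2 = (15 + 13)**2 = 28**2 = 784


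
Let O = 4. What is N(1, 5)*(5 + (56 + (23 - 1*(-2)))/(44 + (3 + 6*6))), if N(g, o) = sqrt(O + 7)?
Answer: 496*sqrt(11)/83 ≈ 19.820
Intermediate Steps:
N(g, o) = sqrt(11) (N(g, o) = sqrt(4 + 7) = sqrt(11))
N(1, 5)*(5 + (56 + (23 - 1*(-2)))/(44 + (3 + 6*6))) = sqrt(11)*(5 + (56 + (23 - 1*(-2)))/(44 + (3 + 6*6))) = sqrt(11)*(5 + (56 + (23 + 2))/(44 + (3 + 36))) = sqrt(11)*(5 + (56 + 25)/(44 + 39)) = sqrt(11)*(5 + 81/83) = sqrt(11)*(496/83) = 496*sqrt(11)/83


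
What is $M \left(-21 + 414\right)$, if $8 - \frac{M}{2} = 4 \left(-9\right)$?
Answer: $34584$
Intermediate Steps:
$M = 88$ ($M = 16 - 2 \cdot 4 \left(-9\right) = 16 - -72 = 16 + 72 = 88$)
$M \left(-21 + 414\right) = 88 \left(-21 + 414\right) = 88 \cdot 393 = 34584$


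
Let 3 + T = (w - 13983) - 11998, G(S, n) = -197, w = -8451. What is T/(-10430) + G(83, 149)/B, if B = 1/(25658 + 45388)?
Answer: -29195778445/2086 ≈ -1.3996e+7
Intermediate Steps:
T = -34435 (T = -3 + ((-8451 - 13983) - 11998) = -3 + (-22434 - 11998) = -3 - 34432 = -34435)
B = 1/71046 ≈ 1.4075e-5
T/(-10430) + G(83, 149)/B = -34435/(-10430) - 197/1/71046 = -34435*(-1/10430) - 197*71046 = 6887/2086 - 13996062 = -29195778445/2086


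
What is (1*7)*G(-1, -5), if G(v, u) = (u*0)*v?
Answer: 0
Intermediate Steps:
G(v, u) = 0 (G(v, u) = 0*v = 0)
(1*7)*G(-1, -5) = (1*7)*0 = 7*0 = 0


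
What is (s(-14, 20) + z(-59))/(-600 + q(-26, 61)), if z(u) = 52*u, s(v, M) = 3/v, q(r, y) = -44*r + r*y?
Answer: 42955/14588 ≈ 2.9445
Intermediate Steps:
(s(-14, 20) + z(-59))/(-600 + q(-26, 61)) = (3/(-14) + 52*(-59))/(-600 - 26*(-44 + 61)) = (3*(-1/14) - 3068)/(-600 - 26*17) = (-3/14 - 3068)/(-600 - 442) = -42955/14/(-1042) = -42955/14*(-1/1042) = 42955/14588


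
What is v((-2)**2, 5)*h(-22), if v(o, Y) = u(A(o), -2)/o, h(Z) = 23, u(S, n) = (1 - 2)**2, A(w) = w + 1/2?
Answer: 23/4 ≈ 5.7500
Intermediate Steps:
A(w) = 1/2 + w (A(w) = w + 1/2 = 1/2 + w)
u(S, n) = 1 (u(S, n) = (-1)**2 = 1)
v(o, Y) = 1/o
v((-2)**2, 5)*h(-22) = 23/(-2)**2 = 23/4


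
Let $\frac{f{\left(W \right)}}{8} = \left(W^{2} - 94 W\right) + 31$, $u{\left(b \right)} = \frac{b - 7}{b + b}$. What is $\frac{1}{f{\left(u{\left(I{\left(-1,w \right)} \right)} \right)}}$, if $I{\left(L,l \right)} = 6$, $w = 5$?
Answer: $\frac{18}{5593} \approx 0.0032183$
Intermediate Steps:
$u{\left(b \right)} = \frac{-7 + b}{2 b}$
$f{\left(W \right)} = 248 - 752 W + 8 W^{2}$ ($f{\left(W \right)} = 8 \left(\left(W^{2} - 94 W\right) + 31\right) = 8 \left(31 + W^{2} - 94 W\right) = 248 - 752 W + 8 W^{2}$)
$\frac{1}{f{\left(u{\left(I{\left(-1,w \right)} \right)} \right)}} = \frac{1}{248 - 752 \frac{-7 + 6}{2 \cdot 6} + 8 \left(\frac{-7 + 6}{2 \cdot 6}\right)^{2}} = \frac{1}{248 - 752 \cdot \frac{1}{2} \cdot \frac{1}{6} \left(-1\right) + 8 \left(\frac{1}{2} \cdot \frac{1}{6} \left(-1\right)\right)^{2}} = \frac{1}{248 - - \frac{188}{3} + 8 \left(- \frac{1}{12}\right)^{2}} = \frac{1}{248 + \frac{188}{3} + 8 \cdot \frac{1}{144}} = \frac{1}{248 + \frac{188}{3} + \frac{1}{18}} = \frac{1}{\frac{5593}{18}} = \frac{18}{5593}$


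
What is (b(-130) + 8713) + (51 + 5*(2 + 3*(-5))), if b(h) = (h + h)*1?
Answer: 8439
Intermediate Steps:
b(h) = 2*h (b(h) = (2*h)*1 = 2*h)
(b(-130) + 8713) + (51 + 5*(2 + 3*(-5))) = (2*(-130) + 8713) + (51 + 5*(2 + 3*(-5))) = (-260 + 8713) + (51 + 5*(2 - 15)) = 8453 + (51 + 5*(-13)) = 8453 + (51 - 65) = 8453 - 14 = 8439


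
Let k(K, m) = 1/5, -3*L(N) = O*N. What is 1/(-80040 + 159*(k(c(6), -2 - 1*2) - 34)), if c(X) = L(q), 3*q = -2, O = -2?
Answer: -5/427071 ≈ -1.1708e-5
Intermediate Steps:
q = -⅔ (q = (⅓)*(-2) = -⅔ ≈ -0.66667)
L(N) = 2*N/3 (L(N) = -(-2)*N/3 = 2*N/3)
c(X) = -4/9 (c(X) = (⅔)*(-⅔) = -4/9)
k(K, m) = ⅕
1/(-80040 + 159*(k(c(6), -2 - 1*2) - 34)) = 1/(-80040 + 159*(⅕ - 34)) = 1/(-80040 + 159*(-169/5)) = 1/(-80040 - 26871/5) = 1/(-427071/5) = -5/427071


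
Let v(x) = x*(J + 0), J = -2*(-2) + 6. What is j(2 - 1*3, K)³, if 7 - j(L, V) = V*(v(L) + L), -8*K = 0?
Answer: 343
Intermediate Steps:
J = 10 (J = 4 + 6 = 10)
v(x) = 10*x (v(x) = x*(10 + 0) = x*10 = 10*x)
K = 0 (K = -⅛*0 = 0)
j(L, V) = 7 - 11*L*V (j(L, V) = 7 - V*(10*L + L) = 7 - V*11*L = 7 - 11*L*V)
j(2 - 1*3, K)³ = (7 - 11*(2 - 1*3)*0)³ = (7 - 11*(2 - 3)*0)³ = (7 - 11*(-1)*0)³ = (7 + 0)³ = 7³ = 343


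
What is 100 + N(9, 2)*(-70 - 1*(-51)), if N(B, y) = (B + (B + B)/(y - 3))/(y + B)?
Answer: 1271/11 ≈ 115.55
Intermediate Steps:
N(B, y) = (B + 2*B/(-3 + y))/(B + y) (N(B, y) = (B + (2*B)/(-3 + y))/(B + y) = (B + 2*B/(-3 + y))/(B + y))
100 + N(9, 2)*(-70 - 1*(-51)) = 100 + (9*(-1 + 2)/(2**2 - 3*9 - 3*2 + 9*2))*(-70 - 1*(-51)) = 100 + (9*1/(4 - 27 - 6 + 18))*(-70 + 51) = 100 + (9*1/(-11))*(-19) = 100 + (9*(-1/11)*1)*(-19) = 100 - 9/11*(-19) = 100 + 171/11 = 1271/11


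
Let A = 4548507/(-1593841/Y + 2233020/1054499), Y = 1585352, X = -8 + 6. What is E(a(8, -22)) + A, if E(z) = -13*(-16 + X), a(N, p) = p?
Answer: 7604411227006995690/1859418982381 ≈ 4.0897e+6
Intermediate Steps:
X = -2
E(z) = 234 (E(z) = -13*(-16 - 2) = -13*(-18) = 234)
A = 7603976122965118536/1859418982381 (A = 4548507/(-1593841/1585352 + 2233020/1054499) = 4548507/(1859418982381/1671752098648) = 4548507*(1671752098648/1859418982381) = 7603976122965118536/1859418982381 ≈ 4.0894e+6)
E(a(8, -22)) + A = 234 + 7603976122965118536/1859418982381 = 7604411227006995690/1859418982381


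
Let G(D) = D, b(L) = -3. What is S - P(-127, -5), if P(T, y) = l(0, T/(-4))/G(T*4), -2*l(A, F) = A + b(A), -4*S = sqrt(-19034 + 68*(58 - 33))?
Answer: 3/1016 - 9*I*sqrt(214)/4 ≈ 0.0029528 - 32.915*I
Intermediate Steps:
S = -9*I*sqrt(214)/4 (S = -sqrt(-19034 + 68*(58 - 33))/4 = -sqrt(-19034 + 68*25)/4 = -sqrt(-19034 + 1700)/4 = -9*I*sqrt(214)/4 ≈ -32.915*I)
l(A, F) = 3/2 - A/2 (l(A, F) = -(A - 3)/2 = -(-3 + A)/2 = 3/2 - A/2)
P(T, y) = 3/(8*T) (P(T, y) = (3/2 - 1/2*0)/((T*4)) = (3/2 + 0)/((4*T)) = 3*(1/(4*T))/2 = 3/(8*T))
S - P(-127, -5) = -9*I*sqrt(214)/4 - 3/(8*(-127)) = -9*I*sqrt(214)/4 - 3*(-1)/(8*127) = -9*I*sqrt(214)/4 - 1*(-3/1016) = -9*I*sqrt(214)/4 + 3/1016 = 3/1016 - 9*I*sqrt(214)/4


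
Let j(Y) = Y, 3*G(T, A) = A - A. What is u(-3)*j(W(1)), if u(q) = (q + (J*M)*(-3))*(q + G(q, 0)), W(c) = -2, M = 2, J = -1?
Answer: 18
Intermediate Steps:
G(T, A) = 0 (G(T, A) = (A - A)/3 = (⅓)*0 = 0)
u(q) = q*(6 + q) (u(q) = (q - 1*2*(-3))*(q + 0) = (q - 2*(-3))*q = (q + 6)*q = (6 + q)*q = q*(6 + q))
u(-3)*j(W(1)) = -3*(6 - 3)*(-2) = -3*3*(-2) = -9*(-2) = 18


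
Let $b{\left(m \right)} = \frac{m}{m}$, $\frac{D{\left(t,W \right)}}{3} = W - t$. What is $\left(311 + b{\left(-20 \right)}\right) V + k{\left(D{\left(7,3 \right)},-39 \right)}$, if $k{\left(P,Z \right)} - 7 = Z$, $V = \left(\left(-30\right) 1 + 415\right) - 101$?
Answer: $88576$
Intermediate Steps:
$D{\left(t,W \right)} = - 3 t + 3 W$ ($D{\left(t,W \right)} = 3 \left(W - t\right) = - 3 t + 3 W$)
$V = 284$ ($V = \left(-30 + 415\right) - 101 = 385 - 101 = 284$)
$k{\left(P,Z \right)} = 7 + Z$
$b{\left(m \right)} = 1$
$\left(311 + b{\left(-20 \right)}\right) V + k{\left(D{\left(7,3 \right)},-39 \right)} = \left(311 + 1\right) 284 + \left(7 - 39\right) = 312 \cdot 284 - 32 = 88608 - 32 = 88576$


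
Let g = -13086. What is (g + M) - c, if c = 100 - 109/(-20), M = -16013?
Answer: -584089/20 ≈ -29204.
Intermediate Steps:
c = 2109/20 (c = 100 - 1/20*(-109) = 100 + 109/20 = 2109/20 ≈ 105.45)
(g + M) - c = (-13086 - 16013) - 1*2109/20 = -29099 - 2109/20 = -584089/20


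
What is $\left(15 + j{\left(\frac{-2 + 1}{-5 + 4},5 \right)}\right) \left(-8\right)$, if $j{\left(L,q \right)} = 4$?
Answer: $-152$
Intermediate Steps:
$\left(15 + j{\left(\frac{-2 + 1}{-5 + 4},5 \right)}\right) \left(-8\right) = \left(15 + 4\right) \left(-8\right) = 19 \left(-8\right) = -152$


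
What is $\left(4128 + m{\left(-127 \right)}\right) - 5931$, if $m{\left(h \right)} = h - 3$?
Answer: $-1933$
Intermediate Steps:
$m{\left(h \right)} = -3 + h$
$\left(4128 + m{\left(-127 \right)}\right) - 5931 = \left(4128 - 130\right) - 5931 = 3998 - 5931 = -1933$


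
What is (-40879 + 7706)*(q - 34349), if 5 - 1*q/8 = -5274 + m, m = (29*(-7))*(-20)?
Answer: 815956281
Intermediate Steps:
m = 4060 (m = -203*(-20) = 4060)
q = 9752 (q = 40 - 8*(-5274 + 4060) = 40 - 8*(-1214) = 40 + 9712 = 9752)
(-40879 + 7706)*(q - 34349) = (-40879 + 7706)*(9752 - 34349) = -33173*(-24597) = 815956281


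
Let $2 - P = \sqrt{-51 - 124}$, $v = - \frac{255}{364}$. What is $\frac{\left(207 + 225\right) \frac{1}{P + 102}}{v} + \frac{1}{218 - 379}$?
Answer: $- \frac{878587739}{150411835} - \frac{52416 i \sqrt{7}}{186847} \approx -5.8412 - 0.74221 i$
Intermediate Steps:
$v = - \frac{255}{364}$ ($v = \left(-255\right) \frac{1}{364} = - \frac{255}{364} \approx -0.70055$)
$P = 2 - 5 i \sqrt{7}$ ($P = 2 - \sqrt{-51 - 124} = 2 - \sqrt{-175} = 2 - 5 i \sqrt{7} \approx 2.0 - 13.229 i$)
$\frac{\left(207 + 225\right) \frac{1}{P + 102}}{v} + \frac{1}{218 - 379} = \frac{\left(207 + 225\right) \frac{1}{\left(2 - 5 i \sqrt{7}\right) + 102}}{- \frac{255}{364}} + \frac{1}{218 - 379} = \frac{432}{104 - 5 i \sqrt{7}} \left(- \frac{364}{255}\right) + \frac{1}{-161} = - \frac{52416}{85 \left(104 - 5 i \sqrt{7}\right)} - \frac{1}{161} = - \frac{1}{161} - \frac{52416}{85 \left(104 - 5 i \sqrt{7}\right)}$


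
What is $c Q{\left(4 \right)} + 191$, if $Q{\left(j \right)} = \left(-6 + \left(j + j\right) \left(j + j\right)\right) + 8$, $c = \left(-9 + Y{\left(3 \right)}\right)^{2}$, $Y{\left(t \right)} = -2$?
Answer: $8177$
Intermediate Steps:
$c = 121$ ($c = \left(-9 - 2\right)^{2} = \left(-11\right)^{2} = 121$)
$Q{\left(j \right)} = 2 + 4 j^{2}$ ($Q{\left(j \right)} = \left(-6 + 2 j 2 j\right) + 8 = \left(-6 + 4 j^{2}\right) + 8 = 2 + 4 j^{2}$)
$c Q{\left(4 \right)} + 191 = 121 \left(2 + 4 \cdot 4^{2}\right) + 191 = 121 \left(2 + 4 \cdot 16\right) + 191 = 121 \left(2 + 64\right) + 191 = 121 \cdot 66 + 191 = 7986 + 191 = 8177$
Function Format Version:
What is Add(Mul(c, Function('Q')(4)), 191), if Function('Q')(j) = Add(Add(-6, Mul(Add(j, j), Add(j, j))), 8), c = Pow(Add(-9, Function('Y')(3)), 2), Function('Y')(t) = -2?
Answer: 8177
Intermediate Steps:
c = 121 (c = Pow(Add(-9, -2), 2) = Pow(-11, 2) = 121)
Function('Q')(j) = Add(2, Mul(4, Pow(j, 2))) (Function('Q')(j) = Add(Add(-6, Mul(Mul(2, j), Mul(2, j))), 8) = Add(Add(-6, Mul(4, Pow(j, 2))), 8) = Add(2, Mul(4, Pow(j, 2))))
Add(Mul(c, Function('Q')(4)), 191) = Add(Mul(121, Add(2, Mul(4, Pow(4, 2)))), 191) = Add(Mul(121, Add(2, Mul(4, 16))), 191) = Add(Mul(121, Add(2, 64)), 191) = Add(Mul(121, 66), 191) = Add(7986, 191) = 8177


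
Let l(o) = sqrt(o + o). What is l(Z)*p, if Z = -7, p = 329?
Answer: 329*I*sqrt(14) ≈ 1231.0*I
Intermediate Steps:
l(o) = sqrt(2)*sqrt(o) (l(o) = sqrt(2*o) = sqrt(2)*sqrt(o))
l(Z)*p = (sqrt(2)*sqrt(-7))*329 = (sqrt(2)*(I*sqrt(7)))*329 = (I*sqrt(14))*329 = 329*I*sqrt(14)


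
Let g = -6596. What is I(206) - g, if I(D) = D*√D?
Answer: 6596 + 206*√206 ≈ 9552.7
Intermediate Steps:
I(D) = D^(3/2)
I(206) - g = 206^(3/2) - 1*(-6596) = 206*√206 + 6596 = 6596 + 206*√206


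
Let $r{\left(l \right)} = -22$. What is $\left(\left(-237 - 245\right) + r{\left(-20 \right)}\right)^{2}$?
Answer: $254016$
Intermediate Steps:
$\left(\left(-237 - 245\right) + r{\left(-20 \right)}\right)^{2} = \left(\left(-237 - 245\right) - 22\right)^{2} = \left(-482 - 22\right)^{2} = \left(-504\right)^{2} = 254016$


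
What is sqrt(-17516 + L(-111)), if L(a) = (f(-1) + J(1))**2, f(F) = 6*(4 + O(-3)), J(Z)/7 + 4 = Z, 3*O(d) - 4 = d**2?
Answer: 5*I*sqrt(667) ≈ 129.13*I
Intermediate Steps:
O(d) = 4/3 + d**2/3
J(Z) = -28 + 7*Z
f(F) = 50 (f(F) = 6*(4 + (4/3 + (1/3)*(-3)**2)) = 6*(4 + (4/3 + (1/3)*9)) = 6*(4 + (4/3 + 3)) = 6*(4 + 13/3) = 6*(25/3) = 50)
L(a) = 841 (L(a) = (50 + (-28 + 7*1))**2 = (50 + (-28 + 7))**2 = (50 - 21)**2 = 29**2 = 841)
sqrt(-17516 + L(-111)) = sqrt(-17516 + 841) = sqrt(-16675) = 5*I*sqrt(667)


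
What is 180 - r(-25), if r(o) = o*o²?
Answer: 15805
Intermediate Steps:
r(o) = o³
180 - r(-25) = 180 - 1*(-25)³ = 180 - 1*(-15625) = 180 + 15625 = 15805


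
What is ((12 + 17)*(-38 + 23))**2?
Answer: 189225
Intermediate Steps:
((12 + 17)*(-38 + 23))**2 = (29*(-15))**2 = (-435)**2 = 189225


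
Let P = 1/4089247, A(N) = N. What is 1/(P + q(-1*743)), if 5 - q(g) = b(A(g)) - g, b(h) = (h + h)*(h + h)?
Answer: -4089247/9032876732697 ≈ -4.5271e-7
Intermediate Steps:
b(h) = 4*h**2 (b(h) = (2*h)*(2*h) = 4*h**2)
q(g) = 5 + g - 4*g**2 (q(g) = 5 - (4*g**2 - g) = 5 - (-g + 4*g**2) = 5 + (g - 4*g**2) = 5 + g - 4*g**2)
P = 1/4089247 ≈ 2.4454e-7
1/(P + q(-1*743)) = 1/(1/4089247 + (5 - 1*743 - 4*(-1*743)**2)) = 1/(1/4089247 + (5 - 743 - 4*(-743)**2)) = 1/(1/4089247 + (5 - 743 - 4*552049)) = 1/(1/4089247 + (5 - 743 - 2208196)) = 1/(1/4089247 - 2208934) = 1/(-9032876732697/4089247) = -4089247/9032876732697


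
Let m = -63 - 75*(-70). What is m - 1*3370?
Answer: 1817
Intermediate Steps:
m = 5187 (m = -63 + 5250 = 5187)
m - 1*3370 = 5187 - 1*3370 = 5187 - 3370 = 1817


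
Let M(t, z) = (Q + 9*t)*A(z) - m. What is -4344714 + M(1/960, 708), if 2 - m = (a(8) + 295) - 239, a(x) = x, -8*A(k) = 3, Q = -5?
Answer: -11122304329/2560 ≈ -4.3446e+6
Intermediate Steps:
A(k) = -3/8 (A(k) = -1/8*3 = -3/8)
m = -62 (m = 2 - ((8 + 295) - 239) = 2 - (303 - 239) = 2 - 1*64 = 2 - 64 = -62)
M(t, z) = 511/8 - 27*t/8 (M(t, z) = (-5 + 9*t)*(-3/8) - 1*(-62) = (15/8 - 27*t/8) + 62 = 511/8 - 27*t/8)
-4344714 + M(1/960, 708) = -4344714 + (511/8 - 27/8/960) = -4344714 + (511/8 - 27/8*1/960) = -4344714 + (511/8 - 9/2560) = -4344714 + 163511/2560 = -11122304329/2560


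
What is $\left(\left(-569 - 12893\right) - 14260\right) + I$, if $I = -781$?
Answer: $-28503$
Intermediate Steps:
$\left(\left(-569 - 12893\right) - 14260\right) + I = \left(\left(-569 - 12893\right) - 14260\right) - 781 = \left(-13462 - 14260\right) - 781 = -27722 - 781 = -28503$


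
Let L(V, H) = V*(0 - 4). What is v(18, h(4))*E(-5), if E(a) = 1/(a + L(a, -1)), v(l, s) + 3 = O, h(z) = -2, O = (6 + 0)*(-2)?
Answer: -1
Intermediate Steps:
O = -12 (O = 6*(-2) = -12)
v(l, s) = -15 (v(l, s) = -3 - 12 = -15)
L(V, H) = -4*V (L(V, H) = V*(-4) = -4*V)
E(a) = -1/(3*a) (E(a) = 1/(a - 4*a) = 1/(-3*a) = -1/(3*a))
v(18, h(4))*E(-5) = -(-5)/(-5) = -(-5)*(-1)/5 = -15*1/15 = -1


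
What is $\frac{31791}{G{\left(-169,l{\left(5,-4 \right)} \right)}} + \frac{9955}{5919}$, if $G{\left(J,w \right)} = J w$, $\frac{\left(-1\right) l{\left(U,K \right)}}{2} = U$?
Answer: $\frac{204994879}{10003110} \approx 20.493$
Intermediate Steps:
$l{\left(U,K \right)} = - 2 U$
$\frac{31791}{G{\left(-169,l{\left(5,-4 \right)} \right)}} + \frac{9955}{5919} = \frac{31791}{\left(-169\right) \left(\left(-2\right) 5\right)} + \frac{9955}{5919} = \frac{31791}{\left(-169\right) \left(-10\right)} + 9955 \cdot \frac{1}{5919} = \frac{31791}{1690} + \frac{9955}{5919} = \frac{204994879}{10003110}$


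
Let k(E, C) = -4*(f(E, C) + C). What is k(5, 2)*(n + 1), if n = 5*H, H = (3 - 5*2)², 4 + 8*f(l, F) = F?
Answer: -1722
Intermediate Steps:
f(l, F) = -½ + F/8
H = 49 (H = (3 - 10)² = (-7)² = 49)
k(E, C) = 2 - 9*C/2 (k(E, C) = -4*((-½ + C/8) + C) = -4*(-½ + 9*C/8) = 2 - 9*C/2)
n = 245 (n = 5*49 = 245)
k(5, 2)*(n + 1) = (2 - 9/2*2)*(245 + 1) = (2 - 9)*246 = -7*246 = -1722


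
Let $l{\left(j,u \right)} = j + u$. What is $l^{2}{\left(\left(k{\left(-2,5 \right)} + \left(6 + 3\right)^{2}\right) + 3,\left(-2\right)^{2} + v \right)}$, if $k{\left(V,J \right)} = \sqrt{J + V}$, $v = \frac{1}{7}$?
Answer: $\frac{380836}{49} + \frac{1234 \sqrt{3}}{7} \approx 8077.5$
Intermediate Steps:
$v = \frac{1}{7} \approx 0.14286$
$l^{2}{\left(\left(k{\left(-2,5 \right)} + \left(6 + 3\right)^{2}\right) + 3,\left(-2\right)^{2} + v \right)} = \left(\left(\left(\sqrt{5 - 2} + \left(6 + 3\right)^{2}\right) + 3\right) + \left(\left(-2\right)^{2} + \frac{1}{7}\right)\right)^{2} = \left(\left(\left(\sqrt{3} + 9^{2}\right) + 3\right) + \left(4 + \frac{1}{7}\right)\right)^{2} = \left(\left(\left(\sqrt{3} + 81\right) + 3\right) + \frac{29}{7}\right)^{2} = \left(\left(\left(81 + \sqrt{3}\right) + 3\right) + \frac{29}{7}\right)^{2} = \left(\left(84 + \sqrt{3}\right) + \frac{29}{7}\right)^{2} = \left(\frac{617}{7} + \sqrt{3}\right)^{2}$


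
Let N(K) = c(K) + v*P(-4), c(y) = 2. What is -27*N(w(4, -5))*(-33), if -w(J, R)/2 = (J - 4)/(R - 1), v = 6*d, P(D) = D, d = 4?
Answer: -83754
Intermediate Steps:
v = 24 (v = 6*4 = 24)
w(J, R) = -2*(-4 + J)/(-1 + R) (w(J, R) = -2*(J - 4)/(R - 1) = -2*(-4 + J)/(-1 + R))
N(K) = -94 (N(K) = 2 + 24*(-4) = 2 - 96 = -94)
-27*N(w(4, -5))*(-33) = -27*(-94)*(-33) = 2538*(-33) = -83754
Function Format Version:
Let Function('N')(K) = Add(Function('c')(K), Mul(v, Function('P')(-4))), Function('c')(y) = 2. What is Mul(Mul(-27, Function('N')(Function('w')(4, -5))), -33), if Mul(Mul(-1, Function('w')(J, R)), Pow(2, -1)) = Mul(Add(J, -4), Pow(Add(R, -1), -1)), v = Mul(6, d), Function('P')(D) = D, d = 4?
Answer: -83754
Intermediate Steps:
v = 24 (v = Mul(6, 4) = 24)
Function('w')(J, R) = Mul(-2, Pow(Add(-1, R), -1), Add(-4, J)) (Function('w')(J, R) = Mul(-2, Mul(Add(J, -4), Pow(Add(R, -1), -1))) = Mul(-2, Mul(Add(-4, J), Pow(Add(-1, R), -1))) = Mul(-2, Mul(Pow(Add(-1, R), -1), Add(-4, J))) = Mul(-2, Pow(Add(-1, R), -1), Add(-4, J)))
Function('N')(K) = -94 (Function('N')(K) = Add(2, Mul(24, -4)) = Add(2, -96) = -94)
Mul(Mul(-27, Function('N')(Function('w')(4, -5))), -33) = Mul(Mul(-27, -94), -33) = Mul(2538, -33) = -83754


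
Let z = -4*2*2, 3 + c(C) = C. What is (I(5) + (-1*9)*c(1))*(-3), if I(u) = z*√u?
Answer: -54 + 48*√5 ≈ 53.331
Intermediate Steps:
c(C) = -3 + C
z = -16 (z = -8*2 = -16)
I(u) = -16*√u
(I(5) + (-1*9)*c(1))*(-3) = (-16*√5 + (-1*9)*(-3 + 1))*(-3) = (-16*√5 - 9*(-2))*(-3) = (-16*√5 + 18)*(-3) = (18 - 16*√5)*(-3) = -54 + 48*√5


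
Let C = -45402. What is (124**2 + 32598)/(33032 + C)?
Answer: -23987/6185 ≈ -3.8783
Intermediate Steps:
(124**2 + 32598)/(33032 + C) = (124**2 + 32598)/(33032 - 45402) = (15376 + 32598)/(-12370) = 47974*(-1/12370) = -23987/6185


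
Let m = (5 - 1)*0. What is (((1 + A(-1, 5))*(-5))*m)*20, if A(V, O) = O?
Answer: 0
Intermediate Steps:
m = 0 (m = 4*0 = 0)
(((1 + A(-1, 5))*(-5))*m)*20 = (((1 + 5)*(-5))*0)*20 = ((6*(-5))*0)*20 = -30*0*20 = 0*20 = 0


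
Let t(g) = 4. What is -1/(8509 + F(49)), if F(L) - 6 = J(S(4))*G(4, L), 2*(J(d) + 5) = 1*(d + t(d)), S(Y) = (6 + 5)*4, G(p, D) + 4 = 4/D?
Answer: -49/413587 ≈ -0.00011848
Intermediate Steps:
G(p, D) = -4 + 4/D
S(Y) = 44 (S(Y) = 11*4 = 44)
J(d) = -3 + d/2 (J(d) = -5 + (1*(d + 4))/2 = -5 + (1*(4 + d))/2 = -5 + (4 + d)/2 = -5 + (2 + d/2) = -3 + d/2)
F(L) = -70 + 76/L (F(L) = 6 + (-3 + (½)*44)*(-4 + 4/L) = 6 + (-3 + 22)*(-4 + 4/L) = 6 + 19*(-4 + 4/L) = 6 + (-76 + 76/L) = -70 + 76/L)
-1/(8509 + F(49)) = -1/(8509 + (-70 + 76/49)) = -1/(8509 - 3354/49) = -1/413587/49 = -1*49/413587 = -49/413587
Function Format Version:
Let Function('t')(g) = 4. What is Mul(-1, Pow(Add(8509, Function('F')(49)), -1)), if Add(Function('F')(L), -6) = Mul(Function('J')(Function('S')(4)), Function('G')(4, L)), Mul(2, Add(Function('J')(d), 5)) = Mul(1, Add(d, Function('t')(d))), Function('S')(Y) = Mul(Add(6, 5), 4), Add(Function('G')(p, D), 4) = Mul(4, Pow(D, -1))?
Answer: Rational(-49, 413587) ≈ -0.00011848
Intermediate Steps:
Function('G')(p, D) = Add(-4, Mul(4, Pow(D, -1)))
Function('S')(Y) = 44 (Function('S')(Y) = Mul(11, 4) = 44)
Function('J')(d) = Add(-3, Mul(Rational(1, 2), d)) (Function('J')(d) = Add(-5, Mul(Rational(1, 2), Mul(1, Add(d, 4)))) = Add(-5, Mul(Rational(1, 2), Mul(1, Add(4, d)))) = Add(-5, Mul(Rational(1, 2), Add(4, d))) = Add(-5, Add(2, Mul(Rational(1, 2), d))) = Add(-3, Mul(Rational(1, 2), d)))
Function('F')(L) = Add(-70, Mul(76, Pow(L, -1))) (Function('F')(L) = Add(6, Mul(Add(-3, Mul(Rational(1, 2), 44)), Add(-4, Mul(4, Pow(L, -1))))) = Add(6, Mul(Add(-3, 22), Add(-4, Mul(4, Pow(L, -1))))) = Add(6, Mul(19, Add(-4, Mul(4, Pow(L, -1))))) = Add(6, Add(-76, Mul(76, Pow(L, -1)))) = Add(-70, Mul(76, Pow(L, -1))))
Mul(-1, Pow(Add(8509, Function('F')(49)), -1)) = Mul(-1, Pow(Add(8509, Add(-70, Mul(76, Pow(49, -1)))), -1)) = Mul(-1, Pow(Add(8509, Add(-70, Mul(76, Rational(1, 49)))), -1)) = Mul(-1, Pow(Add(8509, Add(-70, Rational(76, 49))), -1)) = Mul(-1, Pow(Add(8509, Rational(-3354, 49)), -1)) = Mul(-1, Pow(Rational(413587, 49), -1)) = Mul(-1, Rational(49, 413587)) = Rational(-49, 413587)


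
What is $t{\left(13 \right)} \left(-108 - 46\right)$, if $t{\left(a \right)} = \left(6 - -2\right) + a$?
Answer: $-3234$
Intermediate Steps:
$t{\left(a \right)} = 8 + a$ ($t{\left(a \right)} = \left(6 + 2\right) + a = 8 + a$)
$t{\left(13 \right)} \left(-108 - 46\right) = \left(8 + 13\right) \left(-108 - 46\right) = 21 \left(-154\right) = -3234$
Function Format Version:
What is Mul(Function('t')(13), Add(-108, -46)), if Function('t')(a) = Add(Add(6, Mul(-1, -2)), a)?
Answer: -3234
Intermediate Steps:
Function('t')(a) = Add(8, a) (Function('t')(a) = Add(Add(6, 2), a) = Add(8, a))
Mul(Function('t')(13), Add(-108, -46)) = Mul(Add(8, 13), Add(-108, -46)) = Mul(21, -154) = -3234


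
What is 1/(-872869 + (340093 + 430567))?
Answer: -1/102209 ≈ -9.7839e-6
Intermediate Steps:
1/(-872869 + (340093 + 430567)) = 1/(-872869 + 770660) = 1/(-102209) = -1/102209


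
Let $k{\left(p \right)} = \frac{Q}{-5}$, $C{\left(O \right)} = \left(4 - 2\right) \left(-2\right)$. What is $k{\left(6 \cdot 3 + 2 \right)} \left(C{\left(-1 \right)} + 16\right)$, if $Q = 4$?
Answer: $- \frac{48}{5} \approx -9.6$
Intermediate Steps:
$C{\left(O \right)} = -4$ ($C{\left(O \right)} = 2 \left(-2\right) = -4$)
$k{\left(p \right)} = - \frac{4}{5}$ ($k{\left(p \right)} = \frac{4}{-5} = 4 \left(- \frac{1}{5}\right) = - \frac{4}{5}$)
$k{\left(6 \cdot 3 + 2 \right)} \left(C{\left(-1 \right)} + 16\right) = - \frac{4 \left(-4 + 16\right)}{5} = \left(- \frac{4}{5}\right) 12 = - \frac{48}{5}$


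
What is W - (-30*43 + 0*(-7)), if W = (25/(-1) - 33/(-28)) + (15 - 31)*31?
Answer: 21565/28 ≈ 770.18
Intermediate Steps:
W = -14555/28 (W = (25*(-1) - 33*(-1/28)) - 16*31 = (-25 + 33/28) - 496 = -667/28 - 496 = -14555/28 ≈ -519.82)
W - (-30*43 + 0*(-7)) = -14555/28 - (-30*43 + 0*(-7)) = -14555/28 - (-1290 + 0) = -14555/28 - 1*(-1290) = -14555/28 + 1290 = 21565/28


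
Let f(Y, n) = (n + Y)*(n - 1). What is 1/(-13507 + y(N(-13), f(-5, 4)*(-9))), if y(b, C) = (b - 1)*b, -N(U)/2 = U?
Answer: -1/12857 ≈ -7.7779e-5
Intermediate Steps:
f(Y, n) = (-1 + n)*(Y + n) (f(Y, n) = (Y + n)*(-1 + n) = (-1 + n)*(Y + n))
N(U) = -2*U
y(b, C) = b*(-1 + b) (y(b, C) = (-1 + b)*b = b*(-1 + b))
1/(-13507 + y(N(-13), f(-5, 4)*(-9))) = 1/(-13507 + (-2*(-13))*(-1 - 2*(-13))) = 1/(-13507 + 26*(-1 + 26)) = 1/(-13507 + 26*25) = 1/(-13507 + 650) = 1/(-12857) = -1/12857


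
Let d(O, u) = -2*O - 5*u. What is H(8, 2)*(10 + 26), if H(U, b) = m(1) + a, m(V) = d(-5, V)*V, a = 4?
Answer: 324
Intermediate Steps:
d(O, u) = -5*u - 2*O
m(V) = V*(10 - 5*V) (m(V) = (-5*V - 2*(-5))*V = (-5*V + 10)*V = (10 - 5*V)*V = V*(10 - 5*V))
H(U, b) = 9 (H(U, b) = 5*1*(2 - 1*1) + 4 = 5*1*(2 - 1) + 4 = 5*1*1 + 4 = 5 + 4 = 9)
H(8, 2)*(10 + 26) = 9*(10 + 26) = 9*36 = 324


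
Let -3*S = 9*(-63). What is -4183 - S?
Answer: -4372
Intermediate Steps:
S = 189 (S = -3*(-63) = -1/3*(-567) = 189)
-4183 - S = -4183 - 1*189 = -4183 - 189 = -4372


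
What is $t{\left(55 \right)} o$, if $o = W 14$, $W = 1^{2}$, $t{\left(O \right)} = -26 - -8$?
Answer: $-252$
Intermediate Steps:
$t{\left(O \right)} = -18$ ($t{\left(O \right)} = -26 + 8 = -18$)
$W = 1$
$o = 14$ ($o = 1 \cdot 14 = 14$)
$t{\left(55 \right)} o = \left(-18\right) 14 = -252$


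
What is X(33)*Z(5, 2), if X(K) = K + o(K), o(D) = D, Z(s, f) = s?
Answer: 330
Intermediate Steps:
X(K) = 2*K (X(K) = K + K = 2*K)
X(33)*Z(5, 2) = (2*33)*5 = 66*5 = 330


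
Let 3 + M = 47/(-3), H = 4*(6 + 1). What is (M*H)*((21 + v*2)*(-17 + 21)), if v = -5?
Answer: -68992/3 ≈ -22997.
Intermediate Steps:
H = 28 (H = 4*7 = 28)
M = -56/3 (M = -3 + 47/(-3) = -3 + 47*(-⅓) = -3 - 47/3 = -56/3 ≈ -18.667)
(M*H)*((21 + v*2)*(-17 + 21)) = (-56/3*28)*((21 - 5*2)*(-17 + 21)) = -1568*(21 - 10)*4/3 = -17248*4/3 = -1568/3*44 = -68992/3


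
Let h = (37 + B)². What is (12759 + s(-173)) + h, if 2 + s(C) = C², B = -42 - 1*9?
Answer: 42882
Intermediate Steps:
B = -51 (B = -42 - 9 = -51)
h = 196 (h = (37 - 51)² = (-14)² = 196)
s(C) = -2 + C²
(12759 + s(-173)) + h = (12759 + (-2 + (-173)²)) + 196 = (12759 + (-2 + 29929)) + 196 = (12759 + 29927) + 196 = 42686 + 196 = 42882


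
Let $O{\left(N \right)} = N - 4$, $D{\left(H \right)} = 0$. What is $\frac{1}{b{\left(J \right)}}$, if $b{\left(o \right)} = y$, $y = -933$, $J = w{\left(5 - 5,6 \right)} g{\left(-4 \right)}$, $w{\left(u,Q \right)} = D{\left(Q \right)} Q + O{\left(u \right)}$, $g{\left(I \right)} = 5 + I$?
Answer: $- \frac{1}{933} \approx -0.0010718$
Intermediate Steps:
$O{\left(N \right)} = -4 + N$
$w{\left(u,Q \right)} = -4 + u$ ($w{\left(u,Q \right)} = 0 Q + \left(-4 + u\right) = 0 + \left(-4 + u\right) = -4 + u$)
$J = -4$ ($J = \left(-4 + \left(5 - 5\right)\right) \left(5 - 4\right) = \left(-4 + 0\right) 1 = \left(-4\right) 1 = -4$)
$b{\left(o \right)} = -933$
$\frac{1}{b{\left(J \right)}} = \frac{1}{-933} = - \frac{1}{933}$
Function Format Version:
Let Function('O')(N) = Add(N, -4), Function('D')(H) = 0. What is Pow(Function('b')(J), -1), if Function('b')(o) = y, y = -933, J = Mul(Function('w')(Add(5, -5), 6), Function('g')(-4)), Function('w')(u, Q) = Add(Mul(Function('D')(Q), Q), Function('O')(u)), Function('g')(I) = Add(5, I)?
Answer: Rational(-1, 933) ≈ -0.0010718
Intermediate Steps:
Function('O')(N) = Add(-4, N)
Function('w')(u, Q) = Add(-4, u) (Function('w')(u, Q) = Add(Mul(0, Q), Add(-4, u)) = Add(0, Add(-4, u)) = Add(-4, u))
J = -4 (J = Mul(Add(-4, Add(5, -5)), Add(5, -4)) = Mul(Add(-4, 0), 1) = Mul(-4, 1) = -4)
Function('b')(o) = -933
Pow(Function('b')(J), -1) = Pow(-933, -1) = Rational(-1, 933)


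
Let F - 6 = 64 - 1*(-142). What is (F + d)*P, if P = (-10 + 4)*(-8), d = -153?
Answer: 2832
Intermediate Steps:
F = 212 (F = 6 + (64 - 1*(-142)) = 6 + (64 + 142) = 6 + 206 = 212)
P = 48 (P = -6*(-8) = 48)
(F + d)*P = (212 - 153)*48 = 59*48 = 2832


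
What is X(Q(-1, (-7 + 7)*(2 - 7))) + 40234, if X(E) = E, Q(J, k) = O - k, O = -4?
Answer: 40230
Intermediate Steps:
Q(J, k) = -4 - k
X(Q(-1, (-7 + 7)*(2 - 7))) + 40234 = (-4 - (-7 + 7)*(2 - 7)) + 40234 = (-4 - 0*(-5)) + 40234 = (-4 - 1*0) + 40234 = (-4 + 0) + 40234 = -4 + 40234 = 40230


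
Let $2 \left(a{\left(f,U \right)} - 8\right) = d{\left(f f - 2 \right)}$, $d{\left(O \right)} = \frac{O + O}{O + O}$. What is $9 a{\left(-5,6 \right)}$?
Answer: $\frac{153}{2} \approx 76.5$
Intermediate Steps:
$d{\left(O \right)} = 1$ ($d{\left(O \right)} = \frac{2 O}{2 O} = 2 O \frac{1}{2 O} = 1$)
$a{\left(f,U \right)} = \frac{17}{2}$ ($a{\left(f,U \right)} = 8 + \frac{1}{2} \cdot 1 = 8 + \frac{1}{2} = \frac{17}{2}$)
$9 a{\left(-5,6 \right)} = 9 \cdot \frac{17}{2} = \frac{153}{2}$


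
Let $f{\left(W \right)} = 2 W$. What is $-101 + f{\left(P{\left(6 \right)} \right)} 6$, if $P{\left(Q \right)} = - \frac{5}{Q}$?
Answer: $-111$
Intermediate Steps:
$-101 + f{\left(P{\left(6 \right)} \right)} 6 = -101 + 2 \left(- \frac{5}{6}\right) 6 = -101 - 10 = -111$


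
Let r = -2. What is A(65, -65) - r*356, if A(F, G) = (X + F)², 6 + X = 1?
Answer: 4312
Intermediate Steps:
X = -5 (X = -6 + 1 = -5)
A(F, G) = (-5 + F)²
A(65, -65) - r*356 = (-5 + 65)² - (-2)*356 = 60² - 1*(-712) = 3600 + 712 = 4312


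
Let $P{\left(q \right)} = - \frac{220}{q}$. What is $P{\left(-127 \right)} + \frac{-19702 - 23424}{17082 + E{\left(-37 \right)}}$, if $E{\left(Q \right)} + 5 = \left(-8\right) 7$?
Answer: $- \frac{1732382}{2161667} \approx -0.80141$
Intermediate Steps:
$E{\left(Q \right)} = -61$ ($E{\left(Q \right)} = -5 - 56 = -61$)
$P{\left(-127 \right)} + \frac{-19702 - 23424}{17082 + E{\left(-37 \right)}} = - \frac{220}{-127} + \frac{-19702 - 23424}{17082 - 61} = \left(-220\right) \left(- \frac{1}{127}\right) - \frac{43126}{17021} = \frac{220}{127} - \frac{43126}{17021} = - \frac{1732382}{2161667}$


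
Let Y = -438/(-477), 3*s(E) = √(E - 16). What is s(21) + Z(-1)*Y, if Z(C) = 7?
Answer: 1022/159 + √5/3 ≈ 7.1730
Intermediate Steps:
s(E) = √(-16 + E)/3 (s(E) = √(E - 16)/3 = √(-16 + E)/3)
Y = 146/159 (Y = -438*(-1/477) = 146/159 ≈ 0.91824)
s(21) + Z(-1)*Y = √(-16 + 21)/3 + 7*(146/159) = √5/3 + 1022/159 = 1022/159 + √5/3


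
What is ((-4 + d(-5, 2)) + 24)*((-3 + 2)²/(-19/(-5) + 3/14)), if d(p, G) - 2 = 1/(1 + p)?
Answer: 3045/562 ≈ 5.4182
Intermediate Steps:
d(p, G) = 2 + 1/(1 + p)
((-4 + d(-5, 2)) + 24)*((-3 + 2)²/(-19/(-5) + 3/14)) = ((-4 + (3 + 2*(-5))/(1 - 5)) + 24)*((-3 + 2)²/(-19/(-5) + 3/14)) = ((-4 + (3 - 10)/(-4)) + 24)*((-1)²/(-19*(-⅕) + 3*(1/14))) = ((-4 - ¼*(-7)) + 24)*(1/(19/5 + 3/14)) = ((-4 + 7/4) + 24)*(1/(281/70)) = (-9/4 + 24)*(1*(70/281)) = (87/4)*(70/281) = 3045/562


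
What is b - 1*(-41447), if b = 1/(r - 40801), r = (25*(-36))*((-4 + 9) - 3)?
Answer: 1765683646/42601 ≈ 41447.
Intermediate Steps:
r = -1800 (r = -900*(5 - 3) = -900*2 = -1800)
b = -1/42601 (b = 1/(-1800 - 40801) = 1/(-42601) = -1/42601 ≈ -2.3474e-5)
b - 1*(-41447) = -1/42601 - 1*(-41447) = -1/42601 + 41447 = 1765683646/42601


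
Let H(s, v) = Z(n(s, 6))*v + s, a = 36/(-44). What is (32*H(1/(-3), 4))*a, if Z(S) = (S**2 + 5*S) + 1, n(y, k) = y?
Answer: 736/11 ≈ 66.909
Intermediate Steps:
a = -9/11 (a = 36*(-1/44) = -9/11 ≈ -0.81818)
Z(S) = 1 + S**2 + 5*S
H(s, v) = s + v*(1 + s**2 + 5*s) (H(s, v) = (1 + s**2 + 5*s)*v + s = v*(1 + s**2 + 5*s) + s = s + v*(1 + s**2 + 5*s))
(32*H(1/(-3), 4))*a = (32*(1/(-3) + 4*(1 + (1/(-3))**2 + 5/(-3))))*(-9/11) = (32*(-1/3 + 4*(1 + (-1/3)**2 + 5*(-1/3))))*(-9/11) = (32*(-1/3 + 4*(1 + 1/9 - 5/3)))*(-9/11) = (32*(-1/3 + 4*(-5/9)))*(-9/11) = (32*(-1/3 - 20/9))*(-9/11) = (32*(-23/9))*(-9/11) = -736/9*(-9/11) = 736/11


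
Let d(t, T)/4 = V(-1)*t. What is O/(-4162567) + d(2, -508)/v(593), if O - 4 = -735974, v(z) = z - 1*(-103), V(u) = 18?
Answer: 46318532/120714443 ≈ 0.38370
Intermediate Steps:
v(z) = 103 + z (v(z) = z + 103 = 103 + z)
d(t, T) = 72*t (d(t, T) = 4*(18*t) = 72*t)
O = -735970 (O = 4 - 735974 = -735970)
O/(-4162567) + d(2, -508)/v(593) = -735970/(-4162567) + (72*2)/(103 + 593) = -735970*(-1/4162567) + 144/696 = 735970/4162567 + 144*(1/696) = 735970/4162567 + 6/29 = 46318532/120714443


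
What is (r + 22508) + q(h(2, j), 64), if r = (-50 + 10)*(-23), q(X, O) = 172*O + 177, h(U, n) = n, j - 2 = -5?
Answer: 34613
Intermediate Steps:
j = -3 (j = 2 - 5 = -3)
q(X, O) = 177 + 172*O
r = 920 (r = -40*(-23) = 920)
(r + 22508) + q(h(2, j), 64) = (920 + 22508) + (177 + 172*64) = 23428 + (177 + 11008) = 23428 + 11185 = 34613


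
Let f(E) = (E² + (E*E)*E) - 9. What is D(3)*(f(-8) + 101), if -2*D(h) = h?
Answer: 534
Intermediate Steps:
D(h) = -h/2
f(E) = -9 + E² + E³ (f(E) = (E² + E²*E) - 9 = (E² + E³) - 9 = -9 + E² + E³)
D(3)*(f(-8) + 101) = (-½*3)*((-9 + (-8)² + (-8)³) + 101) = -3*((-9 + 64 - 512) + 101)/2 = -3*(-457 + 101)/2 = -3/2*(-356) = 534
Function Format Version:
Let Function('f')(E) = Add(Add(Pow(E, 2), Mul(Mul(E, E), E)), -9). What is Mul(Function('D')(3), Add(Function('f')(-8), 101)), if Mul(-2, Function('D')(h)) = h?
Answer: 534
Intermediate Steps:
Function('D')(h) = Mul(Rational(-1, 2), h)
Function('f')(E) = Add(-9, Pow(E, 2), Pow(E, 3)) (Function('f')(E) = Add(Add(Pow(E, 2), Mul(Pow(E, 2), E)), -9) = Add(Add(Pow(E, 2), Pow(E, 3)), -9) = Add(-9, Pow(E, 2), Pow(E, 3)))
Mul(Function('D')(3), Add(Function('f')(-8), 101)) = Mul(Mul(Rational(-1, 2), 3), Add(Add(-9, Pow(-8, 2), Pow(-8, 3)), 101)) = Mul(Rational(-3, 2), Add(Add(-9, 64, -512), 101)) = Mul(Rational(-3, 2), Add(-457, 101)) = Mul(Rational(-3, 2), -356) = 534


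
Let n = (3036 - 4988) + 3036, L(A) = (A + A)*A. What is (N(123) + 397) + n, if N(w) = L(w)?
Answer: 31739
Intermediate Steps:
L(A) = 2*A**2 (L(A) = (2*A)*A = 2*A**2)
N(w) = 2*w**2
n = 1084 (n = -1952 + 3036 = 1084)
(N(123) + 397) + n = (2*123**2 + 397) + 1084 = (2*15129 + 397) + 1084 = (30258 + 397) + 1084 = 30655 + 1084 = 31739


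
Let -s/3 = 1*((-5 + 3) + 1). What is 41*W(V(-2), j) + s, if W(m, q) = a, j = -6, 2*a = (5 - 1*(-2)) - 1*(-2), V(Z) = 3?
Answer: 375/2 ≈ 187.50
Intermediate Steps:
a = 9/2 (a = ((5 - 1*(-2)) - 1*(-2))/2 = ((5 + 2) + 2)/2 = (7 + 2)/2 = (½)*9 = 9/2 ≈ 4.5000)
W(m, q) = 9/2
s = 3 (s = -3*((-5 + 3) + 1) = -3*(-2 + 1) = -3*(-1) = 3)
41*W(V(-2), j) + s = 41*(9/2) + 3 = 369/2 + 3 = 375/2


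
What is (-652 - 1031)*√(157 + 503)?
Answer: -3366*√165 ≈ -43237.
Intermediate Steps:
(-652 - 1031)*√(157 + 503) = -3366*√165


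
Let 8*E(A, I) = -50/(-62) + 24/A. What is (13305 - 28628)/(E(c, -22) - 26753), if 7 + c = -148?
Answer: 19000520/33173619 ≈ 0.57276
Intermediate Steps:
c = -155 (c = -7 - 148 = -155)
E(A, I) = 25/248 + 3/A (E(A, I) = (-50/(-62) + 24/A)/8 = (-50*(-1/62) + 24/A)/8 = (25/31 + 24/A)/8 = 25/248 + 3/A)
(13305 - 28628)/(E(c, -22) - 26753) = (13305 - 28628)/((25/248 + 3/(-155)) - 26753) = -15323/((25/248 + 3*(-1/155)) - 26753) = -15323/((25/248 - 3/155) - 26753) = -15323/(101/1240 - 26753) = -15323/(-33173619/1240) = -15323*(-1240/33173619) = 19000520/33173619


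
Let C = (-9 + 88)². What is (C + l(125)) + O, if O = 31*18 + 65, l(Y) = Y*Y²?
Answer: 1959989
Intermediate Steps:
C = 6241 (C = 79² = 6241)
l(Y) = Y³
O = 623 (O = 558 + 65 = 623)
(C + l(125)) + O = (6241 + 125³) + 623 = (6241 + 1953125) + 623 = 1959366 + 623 = 1959989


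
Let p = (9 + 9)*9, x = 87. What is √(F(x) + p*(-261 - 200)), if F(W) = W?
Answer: I*√74595 ≈ 273.12*I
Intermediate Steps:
p = 162 (p = 18*9 = 162)
√(F(x) + p*(-261 - 200)) = √(87 + 162*(-261 - 200)) = √(87 + 162*(-461)) = √(87 - 74682) = √(-74595) = I*√74595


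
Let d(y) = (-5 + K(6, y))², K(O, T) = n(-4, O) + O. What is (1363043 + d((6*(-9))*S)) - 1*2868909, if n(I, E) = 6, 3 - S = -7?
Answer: -1505817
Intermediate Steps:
S = 10 (S = 3 - 1*(-7) = 3 + 7 = 10)
K(O, T) = 6 + O
d(y) = 49 (d(y) = (-5 + (6 + 6))² = (-5 + 12)² = 7² = 49)
(1363043 + d((6*(-9))*S)) - 1*2868909 = (1363043 + 49) - 1*2868909 = 1363092 - 2868909 = -1505817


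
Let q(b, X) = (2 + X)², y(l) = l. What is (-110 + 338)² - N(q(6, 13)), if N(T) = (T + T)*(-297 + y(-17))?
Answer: 193284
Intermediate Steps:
N(T) = -628*T (N(T) = (T + T)*(-297 - 17) = (2*T)*(-314) = -628*T)
(-110 + 338)² - N(q(6, 13)) = (-110 + 338)² - (-628)*(2 + 13)² = 228² - (-628)*15² = 51984 - (-628)*225 = 51984 - 1*(-141300) = 51984 + 141300 = 193284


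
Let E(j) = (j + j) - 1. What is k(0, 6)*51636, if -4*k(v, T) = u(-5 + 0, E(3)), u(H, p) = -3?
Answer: 38727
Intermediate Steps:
E(j) = -1 + 2*j (E(j) = 2*j - 1 = -1 + 2*j)
k(v, T) = ¾ (k(v, T) = -¼*(-3) = ¾)
k(0, 6)*51636 = (¾)*51636 = 38727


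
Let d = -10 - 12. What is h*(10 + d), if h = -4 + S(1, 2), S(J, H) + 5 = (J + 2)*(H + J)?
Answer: 0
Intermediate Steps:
S(J, H) = -5 + (2 + J)*(H + J) (S(J, H) = -5 + (J + 2)*(H + J) = -5 + (2 + J)*(H + J))
h = 0 (h = -4 + (-5 + 1² + 2*2 + 2*1 + 2*1) = -4 + (-5 + 1 + 4 + 2 + 2) = -4 + 4 = 0)
d = -22
h*(10 + d) = 0*(10 - 22) = 0*(-12) = 0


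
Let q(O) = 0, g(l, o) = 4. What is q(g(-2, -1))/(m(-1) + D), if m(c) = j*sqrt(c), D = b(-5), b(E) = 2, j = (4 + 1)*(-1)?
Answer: 0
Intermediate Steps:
j = -5 (j = 5*(-1) = -5)
D = 2
m(c) = -5*sqrt(c)
q(g(-2, -1))/(m(-1) + D) = 0/(-5*I + 2) = 0/(2 - 5*I) = ((2 + 5*I)/29)*0 = 0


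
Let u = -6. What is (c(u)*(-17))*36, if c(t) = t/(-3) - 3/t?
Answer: -1530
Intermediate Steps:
c(t) = -3/t - t/3 (c(t) = t*(-⅓) - 3/t = -t/3 - 3/t = -3/t - t/3)
(c(u)*(-17))*36 = ((-3/(-6) - ⅓*(-6))*(-17))*36 = ((-3*(-⅙) + 2)*(-17))*36 = ((½ + 2)*(-17))*36 = ((5/2)*(-17))*36 = -85/2*36 = -1530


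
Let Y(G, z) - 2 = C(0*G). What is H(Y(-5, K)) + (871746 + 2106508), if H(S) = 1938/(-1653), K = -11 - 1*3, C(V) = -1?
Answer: 86369332/29 ≈ 2.9783e+6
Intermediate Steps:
K = -14 (K = -11 - 3 = -14)
Y(G, z) = 1 (Y(G, z) = 2 - 1 = 1)
H(S) = -34/29 (H(S) = 1938*(-1/1653) = -34/29)
H(Y(-5, K)) + (871746 + 2106508) = -34/29 + (871746 + 2106508) = -34/29 + 2978254 = 86369332/29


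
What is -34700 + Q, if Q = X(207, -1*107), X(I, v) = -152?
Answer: -34852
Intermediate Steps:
Q = -152
-34700 + Q = -34700 - 152 = -34852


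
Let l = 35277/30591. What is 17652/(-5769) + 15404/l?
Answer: 27453203888/2055687 ≈ 13355.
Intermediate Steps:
l = 1069/927 (l = 35277*(1/30591) = 1069/927 ≈ 1.1532)
17652/(-5769) + 15404/l = 17652/(-5769) + 15404/(1069/927) = 17652*(-1/5769) + 15404*(927/1069) = -5884/1923 + 14279508/1069 = 27453203888/2055687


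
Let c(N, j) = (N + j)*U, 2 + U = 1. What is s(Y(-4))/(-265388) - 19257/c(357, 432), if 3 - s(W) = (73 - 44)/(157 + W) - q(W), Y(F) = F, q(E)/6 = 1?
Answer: 65159764498/2669736933 ≈ 24.407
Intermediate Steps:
q(E) = 6 (q(E) = 6*1 = 6)
U = -1 (U = -2 + 1 = -1)
s(W) = 9 - 29/(157 + W) (s(W) = 3 - ((73 - 44)/(157 + W) - 1*6) = 3 - (29/(157 + W) - 6) = 3 - (-6 + 29/(157 + W)) = 3 + (6 - 29/(157 + W)) = 9 - 29/(157 + W))
c(N, j) = -N - j (c(N, j) = (N + j)*(-1) = -N - j)
s(Y(-4))/(-265388) - 19257/c(357, 432) = ((1384 + 9*(-4))/(157 - 4))/(-265388) - 19257/(-1*357 - 1*432) = ((1384 - 36)/153)*(-1/265388) - 19257/(-357 - 432) = ((1/153)*1348)*(-1/265388) - 19257/(-789) = (1348/153)*(-1/265388) - 19257*(-1/789) = -337/10151091 + 6419/263 = 65159764498/2669736933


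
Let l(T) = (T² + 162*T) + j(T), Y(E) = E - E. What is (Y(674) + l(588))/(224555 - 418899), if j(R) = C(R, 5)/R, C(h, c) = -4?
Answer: -64826999/28568568 ≈ -2.2692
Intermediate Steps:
j(R) = -4/R
Y(E) = 0
l(T) = T² - 4/T + 162*T (l(T) = (T² + 162*T) - 4/T = T² - 4/T + 162*T)
(Y(674) + l(588))/(224555 - 418899) = (0 + (-4 + 588²*(162 + 588))/588)/(224555 - 418899) = (0 + (-4 + 345744*750)/588)/(-194344) = (0 + (-4 + 259308000)/588)*(-1/194344) = (0 + (1/588)*259307996)*(-1/194344) = (0 + 64826999/147)*(-1/194344) = (64826999/147)*(-1/194344) = -64826999/28568568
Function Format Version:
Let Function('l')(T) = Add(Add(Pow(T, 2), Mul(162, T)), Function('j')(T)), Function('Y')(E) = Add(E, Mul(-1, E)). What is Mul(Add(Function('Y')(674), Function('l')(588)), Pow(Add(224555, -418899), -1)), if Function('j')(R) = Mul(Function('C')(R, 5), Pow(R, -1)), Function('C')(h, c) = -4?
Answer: Rational(-64826999, 28568568) ≈ -2.2692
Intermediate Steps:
Function('j')(R) = Mul(-4, Pow(R, -1))
Function('Y')(E) = 0
Function('l')(T) = Add(Pow(T, 2), Mul(-4, Pow(T, -1)), Mul(162, T)) (Function('l')(T) = Add(Add(Pow(T, 2), Mul(162, T)), Mul(-4, Pow(T, -1))) = Add(Pow(T, 2), Mul(-4, Pow(T, -1)), Mul(162, T)))
Mul(Add(Function('Y')(674), Function('l')(588)), Pow(Add(224555, -418899), -1)) = Mul(Add(0, Mul(Pow(588, -1), Add(-4, Mul(Pow(588, 2), Add(162, 588))))), Pow(Add(224555, -418899), -1)) = Mul(Add(0, Mul(Rational(1, 588), Add(-4, Mul(345744, 750)))), Pow(-194344, -1)) = Mul(Add(0, Mul(Rational(1, 588), Add(-4, 259308000))), Rational(-1, 194344)) = Mul(Add(0, Mul(Rational(1, 588), 259307996)), Rational(-1, 194344)) = Mul(Add(0, Rational(64826999, 147)), Rational(-1, 194344)) = Mul(Rational(64826999, 147), Rational(-1, 194344)) = Rational(-64826999, 28568568)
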